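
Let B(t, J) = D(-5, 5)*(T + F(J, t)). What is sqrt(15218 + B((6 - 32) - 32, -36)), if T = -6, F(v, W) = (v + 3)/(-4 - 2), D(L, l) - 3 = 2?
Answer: sqrt(60862)/2 ≈ 123.35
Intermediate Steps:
D(L, l) = 5 (D(L, l) = 3 + 2 = 5)
F(v, W) = -1/2 - v/6 (F(v, W) = (3 + v)/(-6) = (3 + v)*(-1/6) = -1/2 - v/6)
B(t, J) = -65/2 - 5*J/6 (B(t, J) = 5*(-6 + (-1/2 - J/6)) = 5*(-13/2 - J/6) = -65/2 - 5*J/6)
sqrt(15218 + B((6 - 32) - 32, -36)) = sqrt(15218 + (-65/2 - 5/6*(-36))) = sqrt(15218 + (-65/2 + 30)) = sqrt(15218 - 5/2) = sqrt(30431/2) = sqrt(60862)/2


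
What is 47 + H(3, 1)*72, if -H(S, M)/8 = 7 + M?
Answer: -4561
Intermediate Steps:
H(S, M) = -56 - 8*M (H(S, M) = -8*(7 + M) = -56 - 8*M)
47 + H(3, 1)*72 = 47 + (-56 - 8*1)*72 = 47 + (-56 - 8)*72 = 47 - 64*72 = 47 - 4608 = -4561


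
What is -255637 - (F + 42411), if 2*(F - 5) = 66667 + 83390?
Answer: -746163/2 ≈ -3.7308e+5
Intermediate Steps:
F = 150067/2 (F = 5 + (66667 + 83390)/2 = 5 + (1/2)*150057 = 5 + 150057/2 = 150067/2 ≈ 75034.)
-255637 - (F + 42411) = -255637 - (150067/2 + 42411) = -255637 - 1*234889/2 = -255637 - 234889/2 = -746163/2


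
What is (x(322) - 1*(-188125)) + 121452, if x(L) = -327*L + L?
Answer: 204605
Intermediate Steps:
x(L) = -326*L
(x(322) - 1*(-188125)) + 121452 = (-326*322 - 1*(-188125)) + 121452 = (-104972 + 188125) + 121452 = 83153 + 121452 = 204605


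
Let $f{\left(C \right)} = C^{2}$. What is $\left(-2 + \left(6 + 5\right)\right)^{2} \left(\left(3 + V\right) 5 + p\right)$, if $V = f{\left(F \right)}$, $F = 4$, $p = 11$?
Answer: $8586$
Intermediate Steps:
$V = 16$ ($V = 4^{2} = 16$)
$\left(-2 + \left(6 + 5\right)\right)^{2} \left(\left(3 + V\right) 5 + p\right) = \left(-2 + \left(6 + 5\right)\right)^{2} \left(\left(3 + 16\right) 5 + 11\right) = \left(-2 + 11\right)^{2} \left(19 \cdot 5 + 11\right) = 9^{2} \left(95 + 11\right) = 81 \cdot 106 = 8586$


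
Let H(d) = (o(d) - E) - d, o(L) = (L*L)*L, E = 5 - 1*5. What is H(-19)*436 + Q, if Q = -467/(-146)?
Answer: -435406573/146 ≈ -2.9822e+6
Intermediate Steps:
Q = 467/146 (Q = -467*(-1/146) = 467/146 ≈ 3.1986)
E = 0 (E = 5 - 5 = 0)
o(L) = L³ (o(L) = L²*L = L³)
H(d) = d³ - d (H(d) = (d³ - 1*0) - d = (d³ + 0) - d = d³ - d)
H(-19)*436 + Q = ((-19)³ - 1*(-19))*436 + 467/146 = (-6859 + 19)*436 + 467/146 = -6840*436 + 467/146 = -2982240 + 467/146 = -435406573/146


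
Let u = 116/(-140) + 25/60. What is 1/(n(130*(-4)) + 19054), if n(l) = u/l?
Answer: 218400/4161393773 ≈ 5.2482e-5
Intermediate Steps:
u = -173/420 (u = 116*(-1/140) + 25*(1/60) = -29/35 + 5/12 = -173/420 ≈ -0.41190)
n(l) = -173/(420*l)
1/(n(130*(-4)) + 19054) = 1/(-173/(420*(130*(-4))) + 19054) = 1/(-173/420/(-520) + 19054) = 1/(-173/420*(-1/520) + 19054) = 1/(173/218400 + 19054) = 1/(4161393773/218400) = 218400/4161393773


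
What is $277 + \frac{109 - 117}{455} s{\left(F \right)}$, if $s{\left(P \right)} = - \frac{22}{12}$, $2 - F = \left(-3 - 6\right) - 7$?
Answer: $\frac{378149}{1365} \approx 277.03$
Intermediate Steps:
$F = 18$ ($F = 2 - \left(\left(-3 - 6\right) - 7\right) = 2 - \left(-9 - 7\right) = 2 - -16 = 2 + 16 = 18$)
$s{\left(P \right)} = - \frac{11}{6}$ ($s{\left(P \right)} = \left(-22\right) \frac{1}{12} = - \frac{11}{6}$)
$277 + \frac{109 - 117}{455} s{\left(F \right)} = 277 + \frac{109 - 117}{455} \left(- \frac{11}{6}\right) = 277 + \left(-8\right) \frac{1}{455} \left(- \frac{11}{6}\right) = 277 - - \frac{44}{1365} = 277 + \frac{44}{1365} = \frac{378149}{1365}$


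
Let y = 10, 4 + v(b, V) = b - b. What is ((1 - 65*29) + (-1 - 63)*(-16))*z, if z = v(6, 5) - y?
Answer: 12040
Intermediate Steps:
v(b, V) = -4 (v(b, V) = -4 + (b - b) = -4 + 0 = -4)
z = -14 (z = -4 - 1*10 = -4 - 10 = -14)
((1 - 65*29) + (-1 - 63)*(-16))*z = ((1 - 65*29) + (-1 - 63)*(-16))*(-14) = ((1 - 1885) - 64*(-16))*(-14) = (-1884 + 1024)*(-14) = -860*(-14) = 12040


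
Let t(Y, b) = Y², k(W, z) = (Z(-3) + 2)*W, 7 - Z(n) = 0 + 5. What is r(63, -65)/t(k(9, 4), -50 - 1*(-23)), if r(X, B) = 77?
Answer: 77/1296 ≈ 0.059414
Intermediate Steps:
Z(n) = 2 (Z(n) = 7 - (0 + 5) = 7 - 1*5 = 7 - 5 = 2)
k(W, z) = 4*W (k(W, z) = (2 + 2)*W = 4*W)
r(63, -65)/t(k(9, 4), -50 - 1*(-23)) = 77/((4*9)²) = 77/(36²) = 77/1296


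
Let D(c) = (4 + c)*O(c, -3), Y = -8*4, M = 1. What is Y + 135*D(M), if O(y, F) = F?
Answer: -2057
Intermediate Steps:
Y = -32 (Y = -8*4 = -32)
D(c) = -12 - 3*c (D(c) = (4 + c)*(-3) = -12 - 3*c)
Y + 135*D(M) = -32 + 135*(-12 - 3*1) = -32 + 135*(-12 - 3) = -32 + 135*(-15) = -32 - 2025 = -2057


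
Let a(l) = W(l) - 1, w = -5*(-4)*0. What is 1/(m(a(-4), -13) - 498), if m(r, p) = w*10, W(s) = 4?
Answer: -1/498 ≈ -0.0020080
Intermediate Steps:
w = 0 (w = 20*0 = 0)
a(l) = 3 (a(l) = 4 - 1 = 3)
m(r, p) = 0 (m(r, p) = 0*10 = 0)
1/(m(a(-4), -13) - 498) = 1/(0 - 498) = 1/(-498) = -1/498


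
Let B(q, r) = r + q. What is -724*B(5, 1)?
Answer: -4344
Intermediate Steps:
B(q, r) = q + r
-724*B(5, 1) = -724*(5 + 1) = -724*6 = -4344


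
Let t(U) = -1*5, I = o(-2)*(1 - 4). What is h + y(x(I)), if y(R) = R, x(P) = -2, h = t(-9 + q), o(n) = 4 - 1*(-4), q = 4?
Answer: -7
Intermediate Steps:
o(n) = 8 (o(n) = 4 + 4 = 8)
I = -24 (I = 8*(1 - 4) = 8*(-3) = -24)
t(U) = -5
h = -5
h + y(x(I)) = -5 - 2 = -7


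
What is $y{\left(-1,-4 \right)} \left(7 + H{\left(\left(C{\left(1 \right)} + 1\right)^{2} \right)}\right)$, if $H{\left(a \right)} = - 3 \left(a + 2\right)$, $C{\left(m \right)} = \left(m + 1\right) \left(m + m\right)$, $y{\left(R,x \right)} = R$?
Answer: $74$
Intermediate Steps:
$C{\left(m \right)} = 2 m \left(1 + m\right)$ ($C{\left(m \right)} = \left(1 + m\right) 2 m = 2 m \left(1 + m\right)$)
$H{\left(a \right)} = -6 - 3 a$ ($H{\left(a \right)} = - 3 \left(2 + a\right) = -6 - 3 a$)
$y{\left(-1,-4 \right)} \left(7 + H{\left(\left(C{\left(1 \right)} + 1\right)^{2} \right)}\right) = - (7 - \left(6 + 3 \left(2 \cdot 1 \left(1 + 1\right) + 1\right)^{2}\right)) = - (7 - \left(6 + 3 \left(2 \cdot 1 \cdot 2 + 1\right)^{2}\right)) = - (7 - \left(6 + 3 \left(4 + 1\right)^{2}\right)) = - (7 - \left(6 + 3 \cdot 5^{2}\right)) = - (7 - 81) = \left(-1\right) \left(-74\right) = 74$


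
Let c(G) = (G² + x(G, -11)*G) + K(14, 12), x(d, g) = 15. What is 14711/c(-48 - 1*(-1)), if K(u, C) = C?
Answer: 14711/1516 ≈ 9.7038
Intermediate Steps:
c(G) = 12 + G² + 15*G (c(G) = (G² + 15*G) + 12 = 12 + G² + 15*G)
14711/c(-48 - 1*(-1)) = 14711/(12 + (-48 - 1*(-1))² + 15*(-48 - 1*(-1))) = 14711/(12 + (-48 + 1)² + 15*(-48 + 1)) = 14711/(12 + (-47)² + 15*(-47)) = 14711/(12 + 2209 - 705) = 14711/1516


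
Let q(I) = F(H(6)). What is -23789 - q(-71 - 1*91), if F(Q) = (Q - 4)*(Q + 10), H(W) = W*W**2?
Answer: -71701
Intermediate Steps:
H(W) = W**3
F(Q) = (-4 + Q)*(10 + Q)
q(I) = 47912 (q(I) = -40 + (6**3)**2 + 6*6**3 = -40 + 216**2 + 6*216 = -40 + 46656 + 1296 = 47912)
-23789 - q(-71 - 1*91) = -23789 - 1*47912 = -23789 - 47912 = -71701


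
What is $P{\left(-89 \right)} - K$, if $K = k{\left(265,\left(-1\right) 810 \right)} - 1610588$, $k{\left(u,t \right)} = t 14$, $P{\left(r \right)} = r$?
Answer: $1621839$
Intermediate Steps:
$k{\left(u,t \right)} = 14 t$
$K = -1621928$ ($K = 14 \left(\left(-1\right) 810\right) - 1610588 = 14 \left(-810\right) - 1610588 = -11340 - 1610588 = -1621928$)
$P{\left(-89 \right)} - K = -89 - -1621928 = -89 + 1621928 = 1621839$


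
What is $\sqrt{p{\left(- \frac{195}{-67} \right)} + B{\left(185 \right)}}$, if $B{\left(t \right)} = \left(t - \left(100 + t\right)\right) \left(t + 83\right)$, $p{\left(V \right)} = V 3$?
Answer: $\frac{i \sqrt{120266005}}{67} \approx 163.68 i$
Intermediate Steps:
$p{\left(V \right)} = 3 V$
$B{\left(t \right)} = -8300 - 100 t$ ($B{\left(t \right)} = - 100 \left(83 + t\right) = -8300 - 100 t$)
$\sqrt{p{\left(- \frac{195}{-67} \right)} + B{\left(185 \right)}} = \sqrt{3 \left(- \frac{195}{-67}\right) - 26800} = \sqrt{3 \left(\left(-195\right) \left(- \frac{1}{67}\right)\right) - 26800} = \sqrt{3 \cdot \frac{195}{67} - 26800} = \sqrt{\frac{585}{67} - 26800} = \sqrt{- \frac{1795015}{67}} = \frac{i \sqrt{120266005}}{67}$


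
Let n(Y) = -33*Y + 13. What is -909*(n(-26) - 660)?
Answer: -191799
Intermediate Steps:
n(Y) = 13 - 33*Y
-909*(n(-26) - 660) = -909*((13 - 33*(-26)) - 660) = -909*((13 + 858) - 660) = -909*(871 - 660) = -909*211 = -191799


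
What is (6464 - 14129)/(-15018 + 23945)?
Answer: -7665/8927 ≈ -0.85863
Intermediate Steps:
(6464 - 14129)/(-15018 + 23945) = -7665/8927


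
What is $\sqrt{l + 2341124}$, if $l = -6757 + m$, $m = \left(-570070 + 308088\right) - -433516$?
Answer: $\sqrt{2505901} \approx 1583.0$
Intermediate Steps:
$m = 171534$ ($m = -261982 + 433516 = 171534$)
$l = 164777$ ($l = -6757 + 171534 = 164777$)
$\sqrt{l + 2341124} = \sqrt{164777 + 2341124} = \sqrt{2505901}$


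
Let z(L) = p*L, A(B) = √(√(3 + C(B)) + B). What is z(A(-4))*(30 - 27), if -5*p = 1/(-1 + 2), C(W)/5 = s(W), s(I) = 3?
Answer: -3*√(-4 + 3*√2)/5 ≈ -0.29555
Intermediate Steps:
C(W) = 15 (C(W) = 5*3 = 15)
p = -⅕ (p = -1/(5*(-1 + 2)) = -⅕/1 = -⅕*1 = -⅕ ≈ -0.20000)
A(B) = √(B + 3*√2) (A(B) = √(√(3 + 15) + B) = √(√18 + B) = √(3*√2 + B) = √(B + 3*√2))
z(L) = -L/5
z(A(-4))*(30 - 27) = (-√(-4 + 3*√2)/5)*(30 - 27) = -√(-4 + 3*√2)/5*3 = -3*√(-4 + 3*√2)/5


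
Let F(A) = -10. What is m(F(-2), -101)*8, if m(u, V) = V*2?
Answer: -1616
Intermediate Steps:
m(u, V) = 2*V
m(F(-2), -101)*8 = (2*(-101))*8 = -202*8 = -1616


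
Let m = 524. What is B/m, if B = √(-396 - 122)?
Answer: I*√518/524 ≈ 0.043434*I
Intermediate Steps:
B = I*√518 (B = √(-518) = I*√518 ≈ 22.76*I)
B/m = (I*√518)/524 = (I*√518)*(1/524) = I*√518/524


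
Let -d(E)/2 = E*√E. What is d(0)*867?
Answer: 0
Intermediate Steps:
d(E) = -2*E^(3/2) (d(E) = -2*E*√E = -2*E^(3/2))
d(0)*867 = -2*0^(3/2)*867 = -2*0*867 = 0*867 = 0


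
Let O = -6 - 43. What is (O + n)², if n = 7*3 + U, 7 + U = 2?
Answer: 1089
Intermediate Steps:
U = -5 (U = -7 + 2 = -5)
n = 16 (n = 7*3 - 5 = 21 - 5 = 16)
O = -49
(O + n)² = (-49 + 16)² = (-33)² = 1089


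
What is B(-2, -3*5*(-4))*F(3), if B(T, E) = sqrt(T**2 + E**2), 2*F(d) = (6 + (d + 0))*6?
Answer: 54*sqrt(901) ≈ 1620.9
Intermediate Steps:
F(d) = 18 + 3*d (F(d) = ((6 + (d + 0))*6)/2 = ((6 + d)*6)/2 = (36 + 6*d)/2 = 18 + 3*d)
B(T, E) = sqrt(E**2 + T**2)
B(-2, -3*5*(-4))*F(3) = sqrt((-3*5*(-4))**2 + (-2)**2)*(18 + 3*3) = sqrt((-15*(-4))**2 + 4)*(18 + 9) = sqrt(60**2 + 4)*27 = sqrt(3600 + 4)*27 = sqrt(3604)*27 = (2*sqrt(901))*27 = 54*sqrt(901)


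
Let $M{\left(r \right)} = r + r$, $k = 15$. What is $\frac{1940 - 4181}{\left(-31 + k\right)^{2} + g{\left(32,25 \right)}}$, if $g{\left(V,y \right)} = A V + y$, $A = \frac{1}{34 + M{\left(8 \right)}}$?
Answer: $- \frac{18675}{2347} \approx -7.957$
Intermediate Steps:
$M{\left(r \right)} = 2 r$
$A = \frac{1}{50}$ ($A = \frac{1}{34 + 2 \cdot 8} = \frac{1}{34 + 16} = \frac{1}{50} \approx 0.02$)
$g{\left(V,y \right)} = y + \frac{V}{50}$ ($g{\left(V,y \right)} = \frac{V}{50} + y = y + \frac{V}{50}$)
$\frac{1940 - 4181}{\left(-31 + k\right)^{2} + g{\left(32,25 \right)}} = \frac{1940 - 4181}{\left(-31 + 15\right)^{2} + \left(25 + \frac{1}{50} \cdot 32\right)} = - \frac{2241}{\left(-16\right)^{2} + \left(25 + \frac{16}{25}\right)} = - \frac{2241}{256 + \frac{641}{25}} = - \frac{2241}{\frac{7041}{25}} = \left(-2241\right) \frac{25}{7041} = - \frac{18675}{2347}$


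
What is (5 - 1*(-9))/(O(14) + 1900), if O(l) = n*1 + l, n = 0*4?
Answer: 7/957 ≈ 0.0073145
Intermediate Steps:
n = 0
O(l) = l (O(l) = 0*1 + l = 0 + l = l)
(5 - 1*(-9))/(O(14) + 1900) = (5 - 1*(-9))/(14 + 1900) = (5 + 9)/1914 = (1/1914)*14 = 7/957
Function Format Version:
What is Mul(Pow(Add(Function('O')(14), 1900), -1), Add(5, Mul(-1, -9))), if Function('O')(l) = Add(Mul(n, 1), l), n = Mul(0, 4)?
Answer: Rational(7, 957) ≈ 0.0073145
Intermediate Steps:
n = 0
Function('O')(l) = l (Function('O')(l) = Add(Mul(0, 1), l) = Add(0, l) = l)
Mul(Pow(Add(Function('O')(14), 1900), -1), Add(5, Mul(-1, -9))) = Mul(Pow(Add(14, 1900), -1), Add(5, Mul(-1, -9))) = Mul(Pow(1914, -1), Add(5, 9)) = Mul(Rational(1, 1914), 14) = Rational(7, 957)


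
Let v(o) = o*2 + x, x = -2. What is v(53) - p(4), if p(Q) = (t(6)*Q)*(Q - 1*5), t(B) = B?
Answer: 128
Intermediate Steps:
p(Q) = 6*Q*(-5 + Q) (p(Q) = (6*Q)*(Q - 1*5) = (6*Q)*(Q - 5) = (6*Q)*(-5 + Q) = 6*Q*(-5 + Q))
v(o) = -2 + 2*o (v(o) = o*2 - 2 = 2*o - 2 = -2 + 2*o)
v(53) - p(4) = (-2 + 2*53) - 6*4*(-5 + 4) = (-2 + 106) - 6*4*(-1) = 104 - 1*(-24) = 104 + 24 = 128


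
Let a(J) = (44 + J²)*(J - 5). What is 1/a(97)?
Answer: 1/869676 ≈ 1.1499e-6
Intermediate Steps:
a(J) = (-5 + J)*(44 + J²) (a(J) = (44 + J²)*(-5 + J) = (-5 + J)*(44 + J²))
1/a(97) = 1/(-220 + 97³ - 5*97² + 44*97) = 1/(-220 + 912673 - 5*9409 + 4268) = 1/(-220 + 912673 - 47045 + 4268) = 1/869676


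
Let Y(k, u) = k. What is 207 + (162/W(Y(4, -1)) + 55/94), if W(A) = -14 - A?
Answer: 18667/94 ≈ 198.59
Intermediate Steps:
207 + (162/W(Y(4, -1)) + 55/94) = 207 + (162/(-14 - 1*4) + 55/94) = 207 + (162/(-14 - 4) + 55*(1/94)) = 207 + (162/(-18) + 55/94) = 207 + (162*(-1/18) + 55/94) = 207 + (-9 + 55/94) = 207 - 791/94 = 18667/94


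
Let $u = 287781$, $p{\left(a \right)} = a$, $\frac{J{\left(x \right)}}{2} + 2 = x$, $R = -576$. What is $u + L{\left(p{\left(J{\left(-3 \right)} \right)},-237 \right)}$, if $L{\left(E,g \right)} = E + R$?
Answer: $287195$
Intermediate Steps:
$J{\left(x \right)} = -4 + 2 x$
$L{\left(E,g \right)} = -576 + E$ ($L{\left(E,g \right)} = E - 576 = -576 + E$)
$u + L{\left(p{\left(J{\left(-3 \right)} \right)},-237 \right)} = 287781 + \left(-576 + \left(-4 + 2 \left(-3\right)\right)\right) = 287781 - 586 = 287195$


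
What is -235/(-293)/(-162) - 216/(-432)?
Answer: 11749/23733 ≈ 0.49505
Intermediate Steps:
-235/(-293)/(-162) - 216/(-432) = -235*(-1/293)*(-1/162) - 216*(-1/432) = (235/293)*(-1/162) + ½ = -235/47466 + ½ = 11749/23733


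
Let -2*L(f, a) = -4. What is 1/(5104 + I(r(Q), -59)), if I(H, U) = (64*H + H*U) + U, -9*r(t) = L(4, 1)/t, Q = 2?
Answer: 9/45400 ≈ 0.00019824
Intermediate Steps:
L(f, a) = 2 (L(f, a) = -½*(-4) = 2)
r(t) = -2/(9*t)
I(H, U) = U + 64*H + H*U
1/(5104 + I(r(Q), -59)) = 1/(5104 + (-59 + 64*(-2/9/2) - 2/9/2*(-59))) = 1/(5104 + (-59 + 64*(-2/9*½) - 2/9*½*(-59))) = 1/(5104 + (-59 + 64*(-⅑) - ⅑*(-59))) = 1/(5104 + (-59 - 64/9 + 59/9)) = 1/(5104 - 536/9) = 1/(45400/9) = 9/45400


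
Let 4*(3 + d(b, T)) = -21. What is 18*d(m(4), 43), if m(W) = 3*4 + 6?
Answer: -297/2 ≈ -148.50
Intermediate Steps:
m(W) = 18 (m(W) = 12 + 6 = 18)
d(b, T) = -33/4 (d(b, T) = -3 + (¼)*(-21) = -3 - 21/4 = -33/4)
18*d(m(4), 43) = 18*(-33/4) = -297/2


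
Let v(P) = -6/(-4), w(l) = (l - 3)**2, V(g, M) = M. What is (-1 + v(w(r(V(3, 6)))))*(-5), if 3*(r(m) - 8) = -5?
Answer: -5/2 ≈ -2.5000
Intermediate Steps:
r(m) = 19/3 (r(m) = 8 + (1/3)*(-5) = 8 - 5/3 = 19/3)
w(l) = (-3 + l)**2
v(P) = 3/2 (v(P) = -6*(-1/4) = 3/2)
(-1 + v(w(r(V(3, 6)))))*(-5) = (-1 + 3/2)*(-5) = (1/2)*(-5) = -5/2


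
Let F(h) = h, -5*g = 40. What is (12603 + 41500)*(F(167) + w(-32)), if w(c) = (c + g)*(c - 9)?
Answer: 97764121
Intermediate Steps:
g = -8 (g = -1/5*40 = -8)
w(c) = (-9 + c)*(-8 + c) (w(c) = (c - 8)*(c - 9) = (-8 + c)*(-9 + c) = (-9 + c)*(-8 + c))
(12603 + 41500)*(F(167) + w(-32)) = (12603 + 41500)*(167 + (72 + (-32)**2 - 17*(-32))) = 54103*(167 + (72 + 1024 + 544)) = 54103*(167 + 1640) = 54103*1807 = 97764121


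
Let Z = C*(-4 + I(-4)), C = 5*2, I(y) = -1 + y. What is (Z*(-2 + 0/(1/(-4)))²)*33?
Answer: -11880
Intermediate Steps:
C = 10
Z = -90 (Z = 10*(-4 + (-1 - 4)) = 10*(-4 - 5) = 10*(-9) = -90)
(Z*(-2 + 0/(1/(-4)))²)*33 = -90*(-2 + 0/(1/(-4)))²*33 = -90*(-2 + 0/(-¼))²*33 = -90*(-2 + 0*(-4))²*33 = -90*(-2 + 0)²*33 = -90*(-2)²*33 = -90*4*33 = -360*33 = -11880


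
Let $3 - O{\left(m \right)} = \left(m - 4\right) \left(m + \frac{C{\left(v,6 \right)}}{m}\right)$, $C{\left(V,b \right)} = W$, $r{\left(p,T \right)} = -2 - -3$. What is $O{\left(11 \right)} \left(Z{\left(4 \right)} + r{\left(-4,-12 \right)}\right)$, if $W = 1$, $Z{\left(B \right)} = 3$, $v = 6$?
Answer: $- \frac{3284}{11} \approx -298.55$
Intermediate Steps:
$r{\left(p,T \right)} = 1$ ($r{\left(p,T \right)} = -2 + 3 = 1$)
$C{\left(V,b \right)} = 1$
$O{\left(m \right)} = 3 - \left(-4 + m\right) \left(m + \frac{1}{m}\right)$ ($O{\left(m \right)} = 3 - \left(m - 4\right) \left(m + 1 \frac{1}{m}\right) = 3 - \left(-4 + m\right) \left(m + \frac{1}{m}\right)$)
$O{\left(11 \right)} \left(Z{\left(4 \right)} + r{\left(-4,-12 \right)}\right) = \left(2 - 11^{2} + 4 \cdot 11 + \frac{4}{11}\right) \left(3 + 1\right) = \left(2 - 121 + 44 + 4 \cdot \frac{1}{11}\right) 4 = \left(2 - 121 + 44 + \frac{4}{11}\right) 4 = \left(- \frac{821}{11}\right) 4 = - \frac{3284}{11}$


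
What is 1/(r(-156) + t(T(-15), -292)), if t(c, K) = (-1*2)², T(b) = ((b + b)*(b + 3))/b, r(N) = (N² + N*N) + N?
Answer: 1/48520 ≈ 2.0610e-5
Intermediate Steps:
r(N) = N + 2*N² (r(N) = (N² + N²) + N = 2*N² + N = N + 2*N²)
T(b) = 6 + 2*b (T(b) = ((2*b)*(3 + b))/b = (2*b*(3 + b))/b = 6 + 2*b)
t(c, K) = 4 (t(c, K) = (-2)² = 4)
1/(r(-156) + t(T(-15), -292)) = 1/(-156*(1 + 2*(-156)) + 4) = 1/(-156*(1 - 312) + 4) = 1/(-156*(-311) + 4) = 1/(48516 + 4) = 1/48520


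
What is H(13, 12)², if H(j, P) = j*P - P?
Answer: 20736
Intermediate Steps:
H(j, P) = -P + P*j (H(j, P) = P*j - P = -P + P*j)
H(13, 12)² = (12*(-1 + 13))² = (12*12)² = 144² = 20736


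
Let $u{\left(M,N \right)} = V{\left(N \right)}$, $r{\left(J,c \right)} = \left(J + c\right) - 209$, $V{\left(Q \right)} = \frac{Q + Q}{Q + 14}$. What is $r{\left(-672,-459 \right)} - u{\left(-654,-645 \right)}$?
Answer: $- \frac{846830}{631} \approx -1342.0$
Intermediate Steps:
$V{\left(Q \right)} = \frac{2 Q}{14 + Q}$
$r{\left(J,c \right)} = -209 + J + c$
$u{\left(M,N \right)} = \frac{2 N}{14 + N}$
$r{\left(-672,-459 \right)} - u{\left(-654,-645 \right)} = \left(-209 - 672 - 459\right) - 2 \left(-645\right) \frac{1}{14 - 645} = -1340 - 2 \left(-645\right) \frac{1}{-631} = -1340 - 2 \left(-645\right) \left(- \frac{1}{631}\right) = -1340 - \frac{1290}{631} = - \frac{846830}{631}$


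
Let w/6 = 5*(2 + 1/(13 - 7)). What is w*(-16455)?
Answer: -1069575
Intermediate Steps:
w = 65 (w = 6*(5*(2 + 1/(13 - 7))) = 6*(5*(2 + 1/6)) = 6*(5*(13/6)) = 6*(65/6) = 65)
w*(-16455) = 65*(-16455) = -1069575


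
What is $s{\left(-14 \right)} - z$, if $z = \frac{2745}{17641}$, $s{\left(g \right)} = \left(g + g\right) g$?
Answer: $\frac{6912527}{17641} \approx 391.84$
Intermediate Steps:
$s{\left(g \right)} = 2 g^{2}$ ($s{\left(g \right)} = 2 g g = 2 g^{2}$)
$z = \frac{2745}{17641}$ ($z = 2745 \cdot \frac{1}{17641} = \frac{2745}{17641} \approx 0.1556$)
$s{\left(-14 \right)} - z = 2 \left(-14\right)^{2} - \frac{2745}{17641} = 2 \cdot 196 - \frac{2745}{17641} = 392 - \frac{2745}{17641} = \frac{6912527}{17641}$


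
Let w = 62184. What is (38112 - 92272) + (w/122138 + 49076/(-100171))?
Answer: -331315168499352/6117342799 ≈ -54160.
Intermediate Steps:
(38112 - 92272) + (w/122138 + 49076/(-100171)) = (38112 - 92272) + (62184/122138 + 49076/(-100171)) = -54160 + (62184*(1/122138) + 49076*(-1/100171)) = -54160 + (31092/61069 - 49076/100171) = -54160 + 117494488/6117342799 = -331315168499352/6117342799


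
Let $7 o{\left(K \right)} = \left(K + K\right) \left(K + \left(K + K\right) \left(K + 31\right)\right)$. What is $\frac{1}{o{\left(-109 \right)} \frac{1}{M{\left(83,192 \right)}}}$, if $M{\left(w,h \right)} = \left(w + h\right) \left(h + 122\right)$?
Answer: $- \frac{60445}{368311} \approx -0.16411$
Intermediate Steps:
$M{\left(w,h \right)} = \left(122 + h\right) \left(h + w\right)$ ($M{\left(w,h \right)} = \left(h + w\right) \left(122 + h\right) = \left(122 + h\right) \left(h + w\right)$)
$o{\left(K \right)} = \frac{2 K \left(K + 2 K \left(31 + K\right)\right)}{7}$ ($o{\left(K \right)} = \frac{\left(K + K\right) \left(K + \left(K + K\right) \left(K + 31\right)\right)}{7} = \frac{2 K \left(K + 2 K \left(31 + K\right)\right)}{7}$)
$\frac{1}{o{\left(-109 \right)} \frac{1}{M{\left(83,192 \right)}}} = \frac{1}{\left(-109\right)^{2} \left(18 + \frac{4}{7} \left(-109\right)\right) \frac{1}{192^{2} + 122 \cdot 192 + 122 \cdot 83 + 192 \cdot 83}} = \frac{1}{11881 \left(18 - \frac{436}{7}\right) \frac{1}{36864 + 23424 + 10126 + 15936}} = \frac{1}{11881 \left(- \frac{310}{7}\right) \frac{1}{86350}} = \frac{1}{\left(- \frac{3683110}{7}\right) \frac{1}{86350}} = \frac{1}{- \frac{368311}{60445}} = - \frac{60445}{368311}$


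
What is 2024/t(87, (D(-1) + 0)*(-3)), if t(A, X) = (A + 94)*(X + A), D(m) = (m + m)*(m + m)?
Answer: 2024/13575 ≈ 0.14910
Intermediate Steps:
D(m) = 4*m² (D(m) = (2*m)*(2*m) = 4*m²)
t(A, X) = (94 + A)*(A + X)
2024/t(87, (D(-1) + 0)*(-3)) = 2024/(87² + 94*87 + 94*((4*(-1)² + 0)*(-3)) + 87*((4*(-1)² + 0)*(-3))) = 2024/(7569 + 8178 + 94*((4*1 + 0)*(-3)) + 87*((4*1 + 0)*(-3))) = 2024/(7569 + 8178 + 94*((4 + 0)*(-3)) + 87*((4 + 0)*(-3))) = 2024/(7569 + 8178 + 94*(4*(-3)) + 87*(4*(-3))) = 2024/(7569 + 8178 + 94*(-12) + 87*(-12)) = 2024/(7569 + 8178 - 1128 - 1044) = 2024/13575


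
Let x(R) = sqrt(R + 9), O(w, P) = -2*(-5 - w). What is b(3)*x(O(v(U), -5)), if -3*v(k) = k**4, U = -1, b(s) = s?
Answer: sqrt(165) ≈ 12.845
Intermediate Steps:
v(k) = -k**4/3
O(w, P) = 10 + 2*w
x(R) = sqrt(9 + R)
b(3)*x(O(v(U), -5)) = 3*sqrt(9 + (10 + 2*(-1/3*(-1)**4))) = 3*sqrt(9 + (10 + 2*(-1/3*1))) = 3*sqrt(9 + (10 + 2*(-1/3))) = 3*sqrt(9 + (10 - 2/3)) = 3*sqrt(9 + 28/3) = 3*sqrt(55/3) = 3*(sqrt(165)/3) = sqrt(165)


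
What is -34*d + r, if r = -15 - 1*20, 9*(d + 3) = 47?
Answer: -995/9 ≈ -110.56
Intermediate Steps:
d = 20/9 (d = -3 + (⅑)*47 = -3 + 47/9 = 20/9 ≈ 2.2222)
r = -35 (r = -15 - 20 = -35)
-34*d + r = -34*20/9 - 35 = -680/9 - 35 = -995/9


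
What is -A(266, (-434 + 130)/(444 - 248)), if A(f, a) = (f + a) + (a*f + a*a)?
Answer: 349866/2401 ≈ 145.72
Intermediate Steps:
A(f, a) = a + f + a**2 + a*f (A(f, a) = (a + f) + (a*f + a**2) = (a + f) + (a**2 + a*f) = a + f + a**2 + a*f)
-A(266, (-434 + 130)/(444 - 248)) = -((-434 + 130)/(444 - 248) + 266 + ((-434 + 130)/(444 - 248))**2 + ((-434 + 130)/(444 - 248))*266) = -(-304/196 + 266 + (-304/196)**2 - 304/196*266) = -(-304*1/196 + 266 + (-304*1/196)**2 - 304*1/196*266) = -(-76/49 + 266 + (-76/49)**2 - 76/49*266) = -(-76/49 + 266 + 5776/2401 - 2888/7) = -1*(-349866/2401) = 349866/2401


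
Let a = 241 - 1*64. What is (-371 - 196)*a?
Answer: -100359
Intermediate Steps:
a = 177 (a = 241 - 64 = 177)
(-371 - 196)*a = (-371 - 196)*177 = -567*177 = -100359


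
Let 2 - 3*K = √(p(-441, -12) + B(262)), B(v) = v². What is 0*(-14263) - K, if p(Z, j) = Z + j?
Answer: -⅔ + √68191/3 ≈ 86.378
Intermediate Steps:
K = ⅔ - √68191/3 (K = ⅔ - √((-441 - 12) + 262²)/3 = ⅔ - √(-453 + 68644)/3 = ⅔ - √68191/3 ≈ -86.378)
0*(-14263) - K = 0*(-14263) - (⅔ - √68191/3) = 0 + (-⅔ + √68191/3) = -⅔ + √68191/3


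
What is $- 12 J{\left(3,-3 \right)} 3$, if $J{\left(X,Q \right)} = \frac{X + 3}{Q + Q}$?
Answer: $36$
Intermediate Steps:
$J{\left(X,Q \right)} = \frac{3 + X}{2 Q}$
$- 12 J{\left(3,-3 \right)} 3 = - 12 \frac{3 + 3}{2 \left(-3\right)} 3 = - 12 \cdot \frac{1}{2} \left(- \frac{1}{3}\right) 6 \cdot 3 = - 12 \left(-1\right) 3 = - \left(-12\right) 3 = \left(-1\right) \left(-36\right) = 36$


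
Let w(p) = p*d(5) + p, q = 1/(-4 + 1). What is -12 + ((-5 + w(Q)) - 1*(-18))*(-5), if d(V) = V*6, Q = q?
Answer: -76/3 ≈ -25.333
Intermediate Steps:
q = -⅓ (q = 1/(-3) = -⅓ ≈ -0.33333)
Q = -⅓ ≈ -0.33333
d(V) = 6*V
w(p) = 31*p (w(p) = p*(6*5) + p = p*30 + p = 30*p + p = 31*p)
-12 + ((-5 + w(Q)) - 1*(-18))*(-5) = -12 + ((-5 + 31*(-⅓)) - 1*(-18))*(-5) = -12 + ((-5 - 31/3) + 18)*(-5) = -12 + (-46/3 + 18)*(-5) = -12 + (8/3)*(-5) = -12 - 40/3 = -76/3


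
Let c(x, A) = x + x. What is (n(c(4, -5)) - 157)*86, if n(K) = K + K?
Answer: -12126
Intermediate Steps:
c(x, A) = 2*x
n(K) = 2*K
(n(c(4, -5)) - 157)*86 = (2*(2*4) - 157)*86 = (2*8 - 157)*86 = (16 - 157)*86 = -141*86 = -12126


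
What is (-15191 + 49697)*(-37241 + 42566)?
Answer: 183744450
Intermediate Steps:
(-15191 + 49697)*(-37241 + 42566) = 34506*5325 = 183744450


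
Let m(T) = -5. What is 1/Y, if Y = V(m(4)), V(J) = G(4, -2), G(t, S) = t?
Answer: ¼ ≈ 0.25000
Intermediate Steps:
V(J) = 4
Y = 4
1/Y = 1/4 = ¼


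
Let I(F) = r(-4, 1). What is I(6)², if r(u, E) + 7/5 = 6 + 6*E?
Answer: 2809/25 ≈ 112.36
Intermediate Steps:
r(u, E) = 23/5 + 6*E (r(u, E) = -7/5 + (6 + 6*E) = 23/5 + 6*E)
I(F) = 53/5 (I(F) = 23/5 + 6*1 = 23/5 + 6 = 53/5)
I(6)² = (53/5)² = 2809/25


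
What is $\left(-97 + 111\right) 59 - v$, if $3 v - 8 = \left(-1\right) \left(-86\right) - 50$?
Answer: $\frac{2434}{3} \approx 811.33$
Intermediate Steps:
$v = \frac{44}{3}$ ($v = \frac{8}{3} + \frac{\left(-1\right) \left(-86\right) - 50}{3} = \frac{8}{3} + \frac{86 - 50}{3} = \frac{8}{3} + \frac{1}{3} \cdot 36 = \frac{8}{3} + 12 = \frac{44}{3} \approx 14.667$)
$\left(-97 + 111\right) 59 - v = \left(-97 + 111\right) 59 - \frac{44}{3} = 14 \cdot 59 - \frac{44}{3} = 826 - \frac{44}{3} = \frac{2434}{3}$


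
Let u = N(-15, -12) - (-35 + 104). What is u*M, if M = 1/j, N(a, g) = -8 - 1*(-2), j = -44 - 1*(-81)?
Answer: -75/37 ≈ -2.0270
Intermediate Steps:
j = 37 (j = -44 + 81 = 37)
N(a, g) = -6 (N(a, g) = -8 + 2 = -6)
M = 1/37 ≈ 0.027027
u = -75 (u = -6 - (-35 + 104) = -6 - 1*69 = -6 - 69 = -75)
u*M = -75*1/37 = -75/37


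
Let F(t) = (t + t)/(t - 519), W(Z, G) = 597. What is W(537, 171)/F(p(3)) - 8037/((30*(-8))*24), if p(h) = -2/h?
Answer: 148916573/640 ≈ 2.3268e+5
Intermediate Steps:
F(t) = 2*t/(-519 + t) (F(t) = (2*t)/(-519 + t) = 2*t/(-519 + t))
W(537, 171)/F(p(3)) - 8037/((30*(-8))*24) = 597/((2*(-2/3)/(-519 - 2/3))) - 8037/((30*(-8))*24) = 597/((2*(-2*1/3)/(-519 - 2*1/3))) - 8037/((-240*24)) = 597/((2*(-2/3)/(-519 - 2/3))) - 8037/(-5760) = 597/((2*(-2/3)/(-1559/3))) - 8037*(-1/5760) = 597/((2*(-2/3)*(-3/1559))) + 893/640 = 597/(4/1559) + 893/640 = 597*(1559/4) + 893/640 = 930723/4 + 893/640 = 148916573/640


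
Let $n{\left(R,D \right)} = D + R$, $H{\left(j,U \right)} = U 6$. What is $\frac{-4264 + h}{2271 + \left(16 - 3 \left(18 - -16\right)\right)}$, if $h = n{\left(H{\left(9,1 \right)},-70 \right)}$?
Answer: $- \frac{4328}{2185} \approx -1.9808$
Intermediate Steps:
$H{\left(j,U \right)} = 6 U$
$h = -64$ ($h = -70 + 6 \cdot 1 = -70 + 6 = -64$)
$\frac{-4264 + h}{2271 + \left(16 - 3 \left(18 - -16\right)\right)} = \frac{-4264 - 64}{2271 + \left(16 - 3 \left(18 - -16\right)\right)} = - \frac{4328}{2271 + \left(16 - 3 \left(18 + 16\right)\right)} = - \frac{4328}{2271 + \left(16 - 102\right)} = - \frac{4328}{2271 - 86} = - \frac{4328}{2185}$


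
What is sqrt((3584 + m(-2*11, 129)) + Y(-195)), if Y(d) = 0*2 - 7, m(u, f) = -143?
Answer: sqrt(3434) ≈ 58.600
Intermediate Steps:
Y(d) = -7 (Y(d) = 0 - 7 = -7)
sqrt((3584 + m(-2*11, 129)) + Y(-195)) = sqrt((3584 - 143) - 7) = sqrt(3441 - 7) = sqrt(3434)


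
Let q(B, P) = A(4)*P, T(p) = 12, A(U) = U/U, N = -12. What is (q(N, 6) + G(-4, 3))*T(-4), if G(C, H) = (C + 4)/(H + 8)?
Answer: 72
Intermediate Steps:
A(U) = 1
G(C, H) = (4 + C)/(8 + H)
q(B, P) = P (q(B, P) = 1*P = P)
(q(N, 6) + G(-4, 3))*T(-4) = (6 + (4 - 4)/(8 + 3))*12 = (6 + 0/11)*12 = (6 + (1/11)*0)*12 = (6 + 0)*12 = 6*12 = 72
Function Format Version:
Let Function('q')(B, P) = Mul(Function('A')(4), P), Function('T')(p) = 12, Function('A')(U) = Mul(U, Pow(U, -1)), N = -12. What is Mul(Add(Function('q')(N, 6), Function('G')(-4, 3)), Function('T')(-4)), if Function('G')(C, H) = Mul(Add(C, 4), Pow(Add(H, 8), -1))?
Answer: 72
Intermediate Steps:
Function('A')(U) = 1
Function('G')(C, H) = Mul(Pow(Add(8, H), -1), Add(4, C)) (Function('G')(C, H) = Mul(Add(4, C), Pow(Add(8, H), -1)) = Mul(Pow(Add(8, H), -1), Add(4, C)))
Function('q')(B, P) = P (Function('q')(B, P) = Mul(1, P) = P)
Mul(Add(Function('q')(N, 6), Function('G')(-4, 3)), Function('T')(-4)) = Mul(Add(6, Mul(Pow(Add(8, 3), -1), Add(4, -4))), 12) = Mul(Add(6, Mul(Pow(11, -1), 0)), 12) = Mul(Add(6, Mul(Rational(1, 11), 0)), 12) = Mul(Add(6, 0), 12) = Mul(6, 12) = 72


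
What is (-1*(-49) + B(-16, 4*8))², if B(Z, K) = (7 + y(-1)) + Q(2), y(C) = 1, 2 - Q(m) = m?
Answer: 3249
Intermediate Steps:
Q(m) = 2 - m
B(Z, K) = 8 (B(Z, K) = (7 + 1) + (2 - 1*2) = 8 + (2 - 2) = 8 + 0 = 8)
(-1*(-49) + B(-16, 4*8))² = (-1*(-49) + 8)² = (49 + 8)² = 57² = 3249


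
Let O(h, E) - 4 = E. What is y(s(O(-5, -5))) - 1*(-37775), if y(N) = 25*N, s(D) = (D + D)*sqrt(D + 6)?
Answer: 37775 - 50*sqrt(5) ≈ 37663.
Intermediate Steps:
O(h, E) = 4 + E
s(D) = 2*D*sqrt(6 + D) (s(D) = (2*D)*sqrt(6 + D) = 2*D*sqrt(6 + D))
y(s(O(-5, -5))) - 1*(-37775) = 25*(2*(4 - 5)*sqrt(6 + (4 - 5))) - 1*(-37775) = 25*(2*(-1)*sqrt(6 - 1)) + 37775 = 25*(2*(-1)*sqrt(5)) + 37775 = 25*(-2*sqrt(5)) + 37775 = -50*sqrt(5) + 37775 = 37775 - 50*sqrt(5)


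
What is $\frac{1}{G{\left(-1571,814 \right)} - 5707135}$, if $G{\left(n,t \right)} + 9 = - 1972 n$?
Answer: $- \frac{1}{2609132} \approx -3.8327 \cdot 10^{-7}$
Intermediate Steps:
$G{\left(n,t \right)} = -9 - 1972 n$
$\frac{1}{G{\left(-1571,814 \right)} - 5707135} = \frac{1}{\left(-9 - -3098012\right) - 5707135} = \frac{1}{\left(-9 + 3098012\right) - 5707135} = \frac{1}{3098003 - 5707135} = \frac{1}{-2609132} = - \frac{1}{2609132}$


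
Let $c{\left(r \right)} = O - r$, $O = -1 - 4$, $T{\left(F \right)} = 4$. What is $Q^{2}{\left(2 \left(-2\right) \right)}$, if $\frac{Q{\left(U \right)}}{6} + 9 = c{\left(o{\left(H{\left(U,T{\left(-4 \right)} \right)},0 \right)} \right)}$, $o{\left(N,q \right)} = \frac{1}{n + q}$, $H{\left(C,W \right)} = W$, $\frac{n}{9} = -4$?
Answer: $\frac{253009}{36} \approx 7028.0$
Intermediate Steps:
$n = -36$ ($n = 9 \left(-4\right) = -36$)
$O = -5$
$o{\left(N,q \right)} = \frac{1}{-36 + q}$
$c{\left(r \right)} = -5 - r$
$Q{\left(U \right)} = - \frac{503}{6}$ ($Q{\left(U \right)} = -54 + 6 \left(-5 - \frac{1}{-36 + 0}\right) = -54 + 6 \left(-5 - \frac{1}{-36}\right) = -54 + 6 \left(-5 - - \frac{1}{36}\right) = -54 + 6 \left(-5 + \frac{1}{36}\right) = -54 + 6 \left(- \frac{179}{36}\right) = -54 - \frac{179}{6} = - \frac{503}{6}$)
$Q^{2}{\left(2 \left(-2\right) \right)} = \left(- \frac{503}{6}\right)^{2} = \frac{253009}{36}$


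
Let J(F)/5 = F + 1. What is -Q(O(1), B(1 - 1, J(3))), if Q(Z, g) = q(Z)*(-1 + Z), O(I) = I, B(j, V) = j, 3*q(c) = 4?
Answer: 0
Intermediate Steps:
J(F) = 5 + 5*F (J(F) = 5*(F + 1) = 5*(1 + F) = 5 + 5*F)
q(c) = 4/3 (q(c) = (⅓)*4 = 4/3)
Q(Z, g) = -4/3 + 4*Z/3 (Q(Z, g) = 4*(-1 + Z)/3 = -4/3 + 4*Z/3)
-Q(O(1), B(1 - 1, J(3))) = -(-4/3 + (4/3)*1) = -(-4/3 + 4/3) = -1*0 = 0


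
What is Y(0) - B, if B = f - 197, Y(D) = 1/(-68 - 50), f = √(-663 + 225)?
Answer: 23245/118 - I*√438 ≈ 196.99 - 20.928*I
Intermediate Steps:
f = I*√438 (f = √(-438) = I*√438 ≈ 20.928*I)
Y(D) = -1/118 (Y(D) = 1/(-118) = -1/118)
B = -197 + I*√438 (B = I*√438 - 197 = -197 + I*√438 ≈ -197.0 + 20.928*I)
Y(0) - B = -1/118 - (-197 + I*√438) = -1/118 + (197 - I*√438) = 23245/118 - I*√438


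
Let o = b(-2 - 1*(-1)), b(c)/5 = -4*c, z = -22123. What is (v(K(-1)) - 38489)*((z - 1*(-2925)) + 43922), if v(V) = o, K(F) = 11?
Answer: -951107556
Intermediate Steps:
b(c) = -20*c (b(c) = 5*(-4*c) = -20*c)
o = 20 (o = -20*(-2 - 1*(-1)) = -20*(-2 + 1) = -20*(-1) = 20)
v(V) = 20
(v(K(-1)) - 38489)*((z - 1*(-2925)) + 43922) = (20 - 38489)*((-22123 - 1*(-2925)) + 43922) = -38469*((-22123 + 2925) + 43922) = -38469*(-19198 + 43922) = -38469*24724 = -951107556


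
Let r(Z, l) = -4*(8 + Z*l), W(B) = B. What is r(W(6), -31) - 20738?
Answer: -20026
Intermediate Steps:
r(Z, l) = -32 - 4*Z*l
r(W(6), -31) - 20738 = (-32 - 4*6*(-31)) - 20738 = (-32 + 744) - 20738 = 712 - 20738 = -20026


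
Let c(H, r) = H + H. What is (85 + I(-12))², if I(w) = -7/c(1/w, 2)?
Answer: 16129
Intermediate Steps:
c(H, r) = 2*H
I(w) = -7*w/2
(85 + I(-12))² = (85 - 7/2*(-12))² = (85 + 42)² = 127² = 16129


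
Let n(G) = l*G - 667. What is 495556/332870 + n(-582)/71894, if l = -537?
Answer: 69719335677/11965677890 ≈ 5.8266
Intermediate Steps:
n(G) = -667 - 537*G (n(G) = -537*G - 667 = -667 - 537*G)
495556/332870 + n(-582)/71894 = 495556/332870 + (-667 - 537*(-582))/71894 = 495556*(1/332870) + (-667 + 312534)*(1/71894) = 247778/166435 + 311867*(1/71894) = 247778/166435 + 311867/71894 = 69719335677/11965677890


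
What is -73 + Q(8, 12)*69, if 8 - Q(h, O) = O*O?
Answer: -9457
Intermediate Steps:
Q(h, O) = 8 - O² (Q(h, O) = 8 - O*O = 8 - O²)
-73 + Q(8, 12)*69 = -73 + (8 - 1*12²)*69 = -73 + (8 - 1*144)*69 = -73 + (8 - 144)*69 = -73 - 136*69 = -73 - 9384 = -9457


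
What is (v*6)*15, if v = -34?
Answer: -3060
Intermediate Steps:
(v*6)*15 = -34*6*15 = -204*15 = -3060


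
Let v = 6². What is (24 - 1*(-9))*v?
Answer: 1188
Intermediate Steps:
v = 36
(24 - 1*(-9))*v = (24 - 1*(-9))*36 = (24 + 9)*36 = 33*36 = 1188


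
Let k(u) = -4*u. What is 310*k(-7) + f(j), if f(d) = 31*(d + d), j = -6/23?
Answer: 199268/23 ≈ 8663.8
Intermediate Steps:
j = -6/23 (j = -6*1/23 = -6/23 ≈ -0.26087)
f(d) = 62*d (f(d) = 31*(2*d) = 62*d)
310*k(-7) + f(j) = 310*(-4*(-7)) + 62*(-6/23) = 310*28 - 372/23 = 8680 - 372/23 = 199268/23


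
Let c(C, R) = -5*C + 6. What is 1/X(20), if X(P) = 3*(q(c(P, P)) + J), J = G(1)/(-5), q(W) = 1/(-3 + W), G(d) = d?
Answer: -485/306 ≈ -1.5850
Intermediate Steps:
c(C, R) = 6 - 5*C
J = -1/5 (J = 1/(-5) = 1*(-1/5) = -1/5 ≈ -0.20000)
X(P) = -3/5 + 3/(3 - 5*P) (X(P) = 3*(1/(-3 + (6 - 5*P)) - 1/5) = 3*(1/(3 - 5*P) - 1/5) = 3*(-1/5 + 1/(3 - 5*P)) = -3/5 + 3/(3 - 5*P))
1/X(20) = 1/(3*(-2 - 5*20)/(5*(-3 + 5*20))) = 1/(3*(-2 - 100)/(5*(-3 + 100))) = 1/((3/5)*(-102)/97) = 1/((3/5)*(1/97)*(-102)) = 1/(-306/485) = -485/306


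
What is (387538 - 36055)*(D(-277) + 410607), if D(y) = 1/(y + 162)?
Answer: 16596958369332/115 ≈ 1.4432e+11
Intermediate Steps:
D(y) = 1/(162 + y)
(387538 - 36055)*(D(-277) + 410607) = (387538 - 36055)*(1/(162 - 277) + 410607) = 351483*(1/(-115) + 410607) = 351483*(-1/115 + 410607) = 351483*(47219804/115) = 16596958369332/115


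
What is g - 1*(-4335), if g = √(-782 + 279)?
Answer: 4335 + I*√503 ≈ 4335.0 + 22.428*I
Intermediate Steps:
g = I*√503 (g = √(-503) = I*√503 ≈ 22.428*I)
g - 1*(-4335) = I*√503 - 1*(-4335) = I*√503 + 4335 = 4335 + I*√503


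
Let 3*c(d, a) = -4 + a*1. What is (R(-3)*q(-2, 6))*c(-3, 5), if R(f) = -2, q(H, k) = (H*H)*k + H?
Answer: -44/3 ≈ -14.667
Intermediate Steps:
q(H, k) = H + k*H² (q(H, k) = H²*k + H = k*H² + H = H + k*H²)
c(d, a) = -4/3 + a/3 (c(d, a) = (-4 + a*1)/3 = (-4 + a)/3 = -4/3 + a/3)
(R(-3)*q(-2, 6))*c(-3, 5) = (-(-4)*(1 - 2*6))*(-4/3 + (⅓)*5) = (-(-4)*(1 - 12))*(-4/3 + 5/3) = -(-4)*(-11)*(⅓) = -2*22*(⅓) = -44*⅓ = -44/3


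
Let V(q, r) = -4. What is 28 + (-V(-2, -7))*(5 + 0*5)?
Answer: 48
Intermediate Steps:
28 + (-V(-2, -7))*(5 + 0*5) = 28 + (-1*(-4))*(5 + 0*5) = 28 + 4*(5 + 0) = 28 + 4*5 = 28 + 20 = 48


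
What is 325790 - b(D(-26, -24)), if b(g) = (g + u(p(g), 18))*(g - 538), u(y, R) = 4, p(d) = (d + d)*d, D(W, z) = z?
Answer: 314550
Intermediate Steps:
p(d) = 2*d² (p(d) = (2*d)*d = 2*d²)
b(g) = (-538 + g)*(4 + g) (b(g) = (g + 4)*(g - 538) = (4 + g)*(-538 + g) = (-538 + g)*(4 + g))
325790 - b(D(-26, -24)) = 325790 - (-2152 + (-24)² - 534*(-24)) = 325790 - (-2152 + 576 + 12816) = 325790 - 1*11240 = 325790 - 11240 = 314550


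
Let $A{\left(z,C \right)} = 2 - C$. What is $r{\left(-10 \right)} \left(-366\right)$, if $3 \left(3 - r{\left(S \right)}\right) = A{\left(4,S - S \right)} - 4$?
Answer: $-1342$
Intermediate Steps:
$r{\left(S \right)} = \frac{11}{3}$ ($r{\left(S \right)} = 3 - \frac{\left(2 - \left(S - S\right)\right) - 4}{3} = 3 - \frac{\left(2 - 0\right) - 4}{3} = 3 - \frac{\left(2 + 0\right) - 4}{3} = 3 - \frac{2 - 4}{3} = 3 - - \frac{2}{3} = 3 + \frac{2}{3} = \frac{11}{3}$)
$r{\left(-10 \right)} \left(-366\right) = \frac{11}{3} \left(-366\right) = -1342$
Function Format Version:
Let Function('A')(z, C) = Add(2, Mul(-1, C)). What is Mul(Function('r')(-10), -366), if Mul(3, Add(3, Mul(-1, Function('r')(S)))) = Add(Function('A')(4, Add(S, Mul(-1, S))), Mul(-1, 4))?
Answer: -1342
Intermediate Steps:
Function('r')(S) = Rational(11, 3) (Function('r')(S) = Add(3, Mul(Rational(-1, 3), Add(Add(2, Mul(-1, Add(S, Mul(-1, S)))), Mul(-1, 4)))) = Add(3, Mul(Rational(-1, 3), Add(Add(2, Mul(-1, 0)), -4))) = Add(3, Mul(Rational(-1, 3), Add(Add(2, 0), -4))) = Add(3, Mul(Rational(-1, 3), Add(2, -4))) = Add(3, Mul(Rational(-1, 3), -2)) = Add(3, Rational(2, 3)) = Rational(11, 3))
Mul(Function('r')(-10), -366) = Mul(Rational(11, 3), -366) = -1342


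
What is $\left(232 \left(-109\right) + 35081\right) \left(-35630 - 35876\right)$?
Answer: $-700258258$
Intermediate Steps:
$\left(232 \left(-109\right) + 35081\right) \left(-35630 - 35876\right) = \left(-25288 + 35081\right) \left(-71506\right) = 9793 \left(-71506\right) = -700258258$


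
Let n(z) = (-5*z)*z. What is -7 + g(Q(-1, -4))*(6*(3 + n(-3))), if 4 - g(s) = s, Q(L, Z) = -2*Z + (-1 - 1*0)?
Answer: 749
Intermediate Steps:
Q(L, Z) = -1 - 2*Z (Q(L, Z) = -2*Z + (-1 + 0) = -2*Z - 1 = -1 - 2*Z)
g(s) = 4 - s
n(z) = -5*z**2
-7 + g(Q(-1, -4))*(6*(3 + n(-3))) = -7 + (4 - (-1 - 2*(-4)))*(6*(3 - 5*(-3)**2)) = -7 + (4 - (-1 + 8))*(6*(3 - 5*9)) = -7 + (4 - 1*7)*(6*(3 - 45)) = -7 + (4 - 7)*(6*(-42)) = -7 - 3*(-252) = -7 + 756 = 749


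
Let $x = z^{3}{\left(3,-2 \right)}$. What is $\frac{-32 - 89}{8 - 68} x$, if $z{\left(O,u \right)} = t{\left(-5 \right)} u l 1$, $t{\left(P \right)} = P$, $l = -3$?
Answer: $-54450$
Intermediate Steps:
$z{\left(O,u \right)} = 15 u$ ($z{\left(O,u \right)} = - 5 u \left(-3\right) 1 = - 5 - 3 u 1 = - 5 \left(- 3 u\right) = 15 u$)
$x = -27000$ ($x = \left(15 \left(-2\right)\right)^{3} = \left(-30\right)^{3} = -27000$)
$\frac{-32 - 89}{8 - 68} x = \frac{-32 - 89}{8 - 68} \left(-27000\right) = - \frac{121}{-60} \left(-27000\right) = \left(-121\right) \left(- \frac{1}{60}\right) \left(-27000\right) = \frac{121}{60} \left(-27000\right) = -54450$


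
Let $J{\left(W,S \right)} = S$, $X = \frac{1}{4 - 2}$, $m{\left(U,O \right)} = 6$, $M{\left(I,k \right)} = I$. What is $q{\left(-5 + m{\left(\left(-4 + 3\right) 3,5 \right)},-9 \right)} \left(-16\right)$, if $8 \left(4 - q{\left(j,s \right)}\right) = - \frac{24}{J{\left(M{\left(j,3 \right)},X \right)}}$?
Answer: $-160$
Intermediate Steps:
$X = \frac{1}{2} \approx 0.5$
$q{\left(j,s \right)} = 10$ ($q{\left(j,s \right)} = 4 - \frac{\left(-24\right) \frac{1}{\frac{1}{2}}}{8} = 4 - \frac{\left(-24\right) 2}{8} = 4 - -6 = 4 + 6 = 10$)
$q{\left(-5 + m{\left(\left(-4 + 3\right) 3,5 \right)},-9 \right)} \left(-16\right) = 10 \left(-16\right) = -160$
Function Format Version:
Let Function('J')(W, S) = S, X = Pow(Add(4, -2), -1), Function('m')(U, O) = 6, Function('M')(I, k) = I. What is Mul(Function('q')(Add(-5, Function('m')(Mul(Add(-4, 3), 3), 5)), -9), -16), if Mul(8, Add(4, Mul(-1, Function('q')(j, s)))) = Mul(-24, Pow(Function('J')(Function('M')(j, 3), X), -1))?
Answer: -160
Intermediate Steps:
X = Rational(1, 2) (X = Pow(2, -1) = Rational(1, 2) ≈ 0.50000)
Function('q')(j, s) = 10 (Function('q')(j, s) = Add(4, Mul(Rational(-1, 8), Mul(-24, Pow(Rational(1, 2), -1)))) = Add(4, Mul(Rational(-1, 8), Mul(-24, 2))) = Add(4, Mul(Rational(-1, 8), -48)) = Add(4, 6) = 10)
Mul(Function('q')(Add(-5, Function('m')(Mul(Add(-4, 3), 3), 5)), -9), -16) = Mul(10, -16) = -160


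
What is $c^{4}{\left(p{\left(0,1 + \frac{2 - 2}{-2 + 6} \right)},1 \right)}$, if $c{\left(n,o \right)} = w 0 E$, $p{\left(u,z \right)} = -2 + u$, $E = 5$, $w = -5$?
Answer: $0$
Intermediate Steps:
$c{\left(n,o \right)} = 0$ ($c{\left(n,o \right)} = \left(-5\right) 0 \cdot 5 = 0 \cdot 5 = 0$)
$c^{4}{\left(p{\left(0,1 + \frac{2 - 2}{-2 + 6} \right)},1 \right)} = 0^{4} = 0$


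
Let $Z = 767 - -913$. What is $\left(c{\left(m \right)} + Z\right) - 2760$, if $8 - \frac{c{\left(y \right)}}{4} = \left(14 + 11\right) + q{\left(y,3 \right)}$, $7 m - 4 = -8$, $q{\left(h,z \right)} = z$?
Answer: $-1160$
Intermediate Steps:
$m = - \frac{4}{7}$ ($m = \frac{4}{7} + \frac{1}{7} \left(-8\right) = \frac{4}{7} - \frac{8}{7} = - \frac{4}{7} \approx -0.57143$)
$c{\left(y \right)} = -80$ ($c{\left(y \right)} = 32 - 4 \left(\left(14 + 11\right) + 3\right) = 32 - 4 \left(25 + 3\right) = 32 - 112 = -80$)
$Z = 1680$ ($Z = 767 + 913 = 1680$)
$\left(c{\left(m \right)} + Z\right) - 2760 = \left(-80 + 1680\right) - 2760 = 1600 - 2760 = -1160$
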